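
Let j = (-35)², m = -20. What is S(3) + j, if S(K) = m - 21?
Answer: 1184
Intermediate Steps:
S(K) = -41 (S(K) = -20 - 21 = -41)
j = 1225
S(3) + j = -41 + 1225 = 1184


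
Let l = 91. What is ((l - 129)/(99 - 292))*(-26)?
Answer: -988/193 ≈ -5.1192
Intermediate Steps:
((l - 129)/(99 - 292))*(-26) = ((91 - 129)/(99 - 292))*(-26) = -38/(-193)*(-26) = -38*(-1/193)*(-26) = (38/193)*(-26) = -988/193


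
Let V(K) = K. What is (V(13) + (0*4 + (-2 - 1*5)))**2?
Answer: 36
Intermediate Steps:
(V(13) + (0*4 + (-2 - 1*5)))**2 = (13 + (0*4 + (-2 - 1*5)))**2 = (13 + (0 + (-2 - 5)))**2 = (13 + (0 - 7))**2 = (13 - 7)**2 = 6**2 = 36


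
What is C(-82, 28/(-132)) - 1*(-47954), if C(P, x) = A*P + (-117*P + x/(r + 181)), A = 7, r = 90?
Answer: 509518475/8943 ≈ 56974.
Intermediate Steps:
C(P, x) = -110*P + x/271 (C(P, x) = 7*P + (-117*P + x/(90 + 181)) = 7*P + (-117*P + x/271) = -110*P + x/271)
C(-82, 28/(-132)) - 1*(-47954) = (-110*(-82) + (28/(-132))/271) - 1*(-47954) = (9020 + (28*(-1/132))/271) + 47954 = (9020 + (1/271)*(-7/33)) + 47954 = (9020 - 7/8943) + 47954 = 80665853/8943 + 47954 = 509518475/8943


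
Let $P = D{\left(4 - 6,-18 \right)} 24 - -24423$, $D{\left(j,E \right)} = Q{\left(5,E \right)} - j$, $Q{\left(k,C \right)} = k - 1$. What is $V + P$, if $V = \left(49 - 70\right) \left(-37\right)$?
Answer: $25344$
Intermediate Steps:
$Q{\left(k,C \right)} = -1 + k$
$D{\left(j,E \right)} = 4 - j$ ($D{\left(j,E \right)} = \left(-1 + 5\right) - j = 4 - j$)
$P = 24567$ ($P = \left(4 - \left(4 - 6\right)\right) 24 - -24423 = \left(4 - \left(4 - 6\right)\right) 24 + 24423 = \left(4 - -2\right) 24 + 24423 = \left(4 + 2\right) 24 + 24423 = 6 \cdot 24 + 24423 = 144 + 24423 = 24567$)
$V = 777$ ($V = \left(-21\right) \left(-37\right) = 777$)
$V + P = 777 + 24567 = 25344$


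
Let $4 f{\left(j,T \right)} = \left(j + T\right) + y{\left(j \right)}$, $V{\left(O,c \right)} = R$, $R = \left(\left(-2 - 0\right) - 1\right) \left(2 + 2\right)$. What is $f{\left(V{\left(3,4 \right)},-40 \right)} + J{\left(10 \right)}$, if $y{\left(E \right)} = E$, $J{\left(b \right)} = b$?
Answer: $-6$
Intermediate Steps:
$R = -12$ ($R = \left(\left(-2 + 0\right) - 1\right) 4 = \left(-2 - 1\right) 4 = \left(-3\right) 4 = -12$)
$V{\left(O,c \right)} = -12$
$f{\left(j,T \right)} = \frac{j}{2} + \frac{T}{4}$ ($f{\left(j,T \right)} = \frac{\left(j + T\right) + j}{4} = \frac{\left(T + j\right) + j}{4} = \frac{T + 2 j}{4} = \frac{j}{2} + \frac{T}{4}$)
$f{\left(V{\left(3,4 \right)},-40 \right)} + J{\left(10 \right)} = \left(\frac{1}{2} \left(-12\right) + \frac{1}{4} \left(-40\right)\right) + 10 = \left(-6 - 10\right) + 10 = -16 + 10 = -6$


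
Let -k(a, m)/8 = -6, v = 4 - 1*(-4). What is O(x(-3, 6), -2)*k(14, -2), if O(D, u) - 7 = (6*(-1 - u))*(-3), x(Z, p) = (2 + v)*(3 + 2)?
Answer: -528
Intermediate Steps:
v = 8 (v = 4 + 4 = 8)
k(a, m) = 48 (k(a, m) = -8*(-6) = 48)
x(Z, p) = 50 (x(Z, p) = (2 + 8)*(3 + 2) = 10*5 = 50)
O(D, u) = 25 + 18*u (O(D, u) = 7 + (6*(-1 - u))*(-3) = 7 + (-6 - 6*u)*(-3) = 7 + (18 + 18*u) = 25 + 18*u)
O(x(-3, 6), -2)*k(14, -2) = (25 + 18*(-2))*48 = (25 - 36)*48 = -11*48 = -528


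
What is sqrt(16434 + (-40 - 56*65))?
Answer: sqrt(12754) ≈ 112.93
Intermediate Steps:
sqrt(16434 + (-40 - 56*65)) = sqrt(16434 + (-40 - 3640)) = sqrt(16434 - 3680) = sqrt(12754)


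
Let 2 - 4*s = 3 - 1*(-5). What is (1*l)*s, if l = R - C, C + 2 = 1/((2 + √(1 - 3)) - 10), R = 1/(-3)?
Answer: -59/22 - I*√2/44 ≈ -2.6818 - 0.032141*I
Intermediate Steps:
R = -⅓ ≈ -0.33333
C = -2 + 1/(-8 + I*√2) (C = -2 + 1/((2 + √(1 - 3)) - 10) = -2 + 1/((2 + √(-2)) - 10) = -2 + 1/((2 + I*√2) - 10) = -2 + 1/(-8 + I*√2) ≈ -2.1212 - 0.021427*I)
s = -3/2 (s = ½ - (3 - 1*(-5))/4 = ½ - (3 + 5)/4 = ½ - ¼*8 = ½ - 2 = -3/2 ≈ -1.5000)
l = 59/33 + I*√2/66 (l = -⅓ - (-70/33 - I*√2/66) = -⅓ + (70/33 + I*√2/66) = 59/33 + I*√2/66 ≈ 1.7879 + 0.021427*I)
(1*l)*s = (1*(59/33 + I*√2/66))*(-3/2) = (59/33 + I*√2/66)*(-3/2) = -59/22 - I*√2/44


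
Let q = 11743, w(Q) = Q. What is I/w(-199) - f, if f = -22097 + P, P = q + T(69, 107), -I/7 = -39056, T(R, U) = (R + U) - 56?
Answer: 1763174/199 ≈ 8860.2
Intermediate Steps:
T(R, U) = -56 + R + U
I = 273392 (I = -7*(-39056) = 273392)
P = 11863 (P = 11743 + (-56 + 69 + 107) = 11743 + 120 = 11863)
f = -10234 (f = -22097 + 11863 = -10234)
I/w(-199) - f = 273392/(-199) - 1*(-10234) = 273392*(-1/199) + 10234 = -273392/199 + 10234 = 1763174/199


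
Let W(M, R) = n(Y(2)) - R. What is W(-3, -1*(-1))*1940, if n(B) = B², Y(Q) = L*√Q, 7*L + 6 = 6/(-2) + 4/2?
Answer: 1940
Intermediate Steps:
L = -1 (L = -6/7 + (6/(-2) + 4/2)/7 = -6/7 + (6*(-½) + 4*(½))/7 = -6/7 + (-3 + 2)/7 = -6/7 + (⅐)*(-1) = -6/7 - ⅐ = -1)
Y(Q) = -√Q
W(M, R) = 2 - R (W(M, R) = (-√2)² - R = 2 - R)
W(-3, -1*(-1))*1940 = (2 - (-1)*(-1))*1940 = (2 - 1*1)*1940 = (2 - 1)*1940 = 1*1940 = 1940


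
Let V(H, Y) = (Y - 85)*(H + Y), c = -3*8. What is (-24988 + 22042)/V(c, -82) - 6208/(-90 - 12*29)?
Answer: 27150917/1938369 ≈ 14.007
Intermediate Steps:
c = -24
V(H, Y) = (-85 + Y)*(H + Y)
(-24988 + 22042)/V(c, -82) - 6208/(-90 - 12*29) = (-24988 + 22042)/((-82)² - 85*(-24) - 85*(-82) - 24*(-82)) - 6208/(-90 - 12*29) = -2946/(6724 + 2040 + 6970 + 1968) - 6208/(-90 - 348) = -2946/17702 - 6208/(-438) = -2946*1/17702 - 6208*(-1/438) = -1473/8851 + 3104/219 = 27150917/1938369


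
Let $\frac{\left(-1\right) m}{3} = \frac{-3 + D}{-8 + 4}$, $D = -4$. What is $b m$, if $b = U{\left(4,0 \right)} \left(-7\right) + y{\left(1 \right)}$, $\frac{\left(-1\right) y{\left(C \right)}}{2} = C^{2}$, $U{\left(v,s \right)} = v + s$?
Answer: $\frac{315}{2} \approx 157.5$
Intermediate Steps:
$U{\left(v,s \right)} = s + v$
$y{\left(C \right)} = - 2 C^{2}$
$m = - \frac{21}{4}$ ($m = - 3 \frac{-3 - 4}{-8 + 4} = - 3 \left(- \frac{7}{-4}\right) = - 3 \left(\left(-7\right) \left(- \frac{1}{4}\right)\right) = \left(-3\right) \frac{7}{4} = - \frac{21}{4} \approx -5.25$)
$b = -30$ ($b = \left(0 + 4\right) \left(-7\right) - 2 \cdot 1^{2} = 4 \left(-7\right) - 2 = -28 - 2 = -30$)
$b m = \left(-30\right) \left(- \frac{21}{4}\right) = \frac{315}{2}$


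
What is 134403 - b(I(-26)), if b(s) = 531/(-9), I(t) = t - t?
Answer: 134462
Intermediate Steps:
I(t) = 0
b(s) = -59 (b(s) = 531*(-⅑) = -59)
134403 - b(I(-26)) = 134403 - 1*(-59) = 134403 + 59 = 134462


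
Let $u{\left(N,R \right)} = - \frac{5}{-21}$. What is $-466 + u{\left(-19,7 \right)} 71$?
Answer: $- \frac{9431}{21} \approx -449.1$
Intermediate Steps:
$u{\left(N,R \right)} = \frac{5}{21}$ ($u{\left(N,R \right)} = \left(-5\right) \left(- \frac{1}{21}\right) = \frac{5}{21}$)
$-466 + u{\left(-19,7 \right)} 71 = -466 + \frac{5}{21} \cdot 71 = -466 + \frac{355}{21} = - \frac{9431}{21}$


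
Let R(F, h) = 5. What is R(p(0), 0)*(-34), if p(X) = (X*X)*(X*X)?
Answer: -170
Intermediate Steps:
p(X) = X⁴ (p(X) = X²*X² = X⁴)
R(p(0), 0)*(-34) = 5*(-34) = -170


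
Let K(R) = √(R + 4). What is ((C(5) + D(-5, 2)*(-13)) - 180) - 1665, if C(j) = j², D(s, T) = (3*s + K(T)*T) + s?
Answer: -1560 - 26*√6 ≈ -1623.7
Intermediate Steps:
K(R) = √(4 + R)
D(s, T) = 4*s + T*√(4 + T) (D(s, T) = (3*s + √(4 + T)*T) + s = (3*s + T*√(4 + T)) + s = 4*s + T*√(4 + T))
((C(5) + D(-5, 2)*(-13)) - 180) - 1665 = ((5² + (4*(-5) + 2*√(4 + 2))*(-13)) - 180) - 1665 = ((25 + (-20 + 2*√6)*(-13)) - 180) - 1665 = ((25 + (260 - 26*√6)) - 180) - 1665 = ((285 - 26*√6) - 180) - 1665 = (105 - 26*√6) - 1665 = -1560 - 26*√6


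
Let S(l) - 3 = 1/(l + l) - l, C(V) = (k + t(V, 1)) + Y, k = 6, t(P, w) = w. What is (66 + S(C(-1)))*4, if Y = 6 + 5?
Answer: 1837/9 ≈ 204.11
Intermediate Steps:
Y = 11
C(V) = 18 (C(V) = (6 + 1) + 11 = 7 + 11 = 18)
S(l) = 3 + 1/(2*l) - l (S(l) = 3 + (1/(l + l) - l) = 3 + (1/(2*l) - l) = 3 + 1/(2*l) - l)
(66 + S(C(-1)))*4 = (66 + (3 + (1/2)/18 - 1*18))*4 = (66 + (3 + (1/2)*(1/18) - 18))*4 = (66 + (3 + 1/36 - 18))*4 = (66 - 539/36)*4 = (1837/36)*4 = 1837/9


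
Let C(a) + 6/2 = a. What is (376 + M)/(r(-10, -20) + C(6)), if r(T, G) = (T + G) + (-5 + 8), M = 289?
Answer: -665/24 ≈ -27.708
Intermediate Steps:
r(T, G) = 3 + G + T (r(T, G) = (G + T) + 3 = 3 + G + T)
C(a) = -3 + a
(376 + M)/(r(-10, -20) + C(6)) = (376 + 289)/((3 - 20 - 10) + (-3 + 6)) = 665/(-27 + 3) = 665/(-24) = 665*(-1/24) = -665/24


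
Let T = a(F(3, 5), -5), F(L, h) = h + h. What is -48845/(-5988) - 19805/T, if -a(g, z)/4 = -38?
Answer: -27791975/227544 ≈ -122.14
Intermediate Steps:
F(L, h) = 2*h
a(g, z) = 152 (a(g, z) = -4*(-38) = 152)
T = 152
-48845/(-5988) - 19805/T = -48845/(-5988) - 19805/152 = -48845*(-1/5988) - 19805*1/152 = 48845/5988 - 19805/152 = -27791975/227544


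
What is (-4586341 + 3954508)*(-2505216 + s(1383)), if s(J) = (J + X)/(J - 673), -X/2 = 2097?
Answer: 1123845256141443/710 ≈ 1.5829e+12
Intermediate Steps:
X = -4194 (X = -2*2097 = -4194)
s(J) = (-4194 + J)/(-673 + J) (s(J) = (J - 4194)/(J - 673) = (-4194 + J)/(-673 + J))
(-4586341 + 3954508)*(-2505216 + s(1383)) = (-4586341 + 3954508)*(-2505216 + (-4194 + 1383)/(-673 + 1383)) = -631833*(-2505216 - 2811/710) = -631833*(-1778706171/710) = 1123845256141443/710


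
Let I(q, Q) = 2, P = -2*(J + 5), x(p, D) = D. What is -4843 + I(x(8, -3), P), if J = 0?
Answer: -4841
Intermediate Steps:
P = -10 (P = -2*(0 + 5) = -2*5 = -10)
-4843 + I(x(8, -3), P) = -4843 + 2 = -4841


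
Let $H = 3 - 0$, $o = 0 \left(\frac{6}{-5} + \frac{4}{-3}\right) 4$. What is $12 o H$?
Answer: $0$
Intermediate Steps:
$o = 0$ ($o = 0 \left(6 \left(- \frac{1}{5}\right) + 4 \left(- \frac{1}{3}\right)\right) 4 = 0 \left(- \frac{6}{5} - \frac{4}{3}\right) 4 = 0 \left(- \frac{38}{15}\right) 4 = 0 \cdot 4 = 0$)
$H = 3$ ($H = 3 + 0 = 3$)
$12 o H = 12 \cdot 0 \cdot 3 = 0 \cdot 3 = 0$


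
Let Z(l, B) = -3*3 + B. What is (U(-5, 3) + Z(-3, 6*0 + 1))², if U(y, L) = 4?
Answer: 16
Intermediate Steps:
Z(l, B) = -9 + B
(U(-5, 3) + Z(-3, 6*0 + 1))² = (4 + (-9 + (6*0 + 1)))² = (4 + (-9 + (0 + 1)))² = (4 + (-9 + 1))² = (4 - 8)² = (-4)² = 16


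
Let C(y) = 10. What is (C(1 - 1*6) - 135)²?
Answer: 15625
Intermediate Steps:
(C(1 - 1*6) - 135)² = (10 - 135)² = (-125)² = 15625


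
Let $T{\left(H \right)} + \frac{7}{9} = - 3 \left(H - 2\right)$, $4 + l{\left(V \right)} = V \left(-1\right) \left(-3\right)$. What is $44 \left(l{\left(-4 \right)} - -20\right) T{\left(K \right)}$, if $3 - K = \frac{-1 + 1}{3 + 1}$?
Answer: $- \frac{5984}{9} \approx -664.89$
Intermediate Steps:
$l{\left(V \right)} = -4 + 3 V$ ($l{\left(V \right)} = -4 + V \left(-1\right) \left(-3\right) = -4 + - V \left(-3\right) = -4 + 3 V$)
$K = 3$ ($K = 3 - \frac{-1 + 1}{3 + 1} = 3 - \frac{0}{4} = 3 - 0 \cdot \frac{1}{4} = 3 - 0 = 3 + 0 = 3$)
$T{\left(H \right)} = \frac{47}{9} - 3 H$ ($T{\left(H \right)} = - \frac{7}{9} - 3 \left(H - 2\right) = - \frac{7}{9} - 3 \left(-2 + H\right) = - \frac{7}{9} - \left(-6 + 3 H\right) = \frac{47}{9} - 3 H$)
$44 \left(l{\left(-4 \right)} - -20\right) T{\left(K \right)} = 44 \left(\left(-4 + 3 \left(-4\right)\right) - -20\right) \left(\frac{47}{9} - 9\right) = 44 \left(\left(-4 - 12\right) + 20\right) \left(\frac{47}{9} - 9\right) = 44 \left(-16 + 20\right) \left(- \frac{34}{9}\right) = 44 \cdot 4 \left(- \frac{34}{9}\right) = 176 \left(- \frac{34}{9}\right) = - \frac{5984}{9}$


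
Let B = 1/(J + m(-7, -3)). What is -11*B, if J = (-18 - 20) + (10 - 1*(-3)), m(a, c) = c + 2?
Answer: 11/26 ≈ 0.42308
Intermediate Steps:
m(a, c) = 2 + c
J = -25 (J = -38 + (10 + 3) = -38 + 13 = -25)
B = -1/26 (B = 1/(-25 + (2 - 3)) = 1/(-25 - 1) = 1/(-26) = -1/26 ≈ -0.038462)
-11*B = -11*(-1/26) = 11/26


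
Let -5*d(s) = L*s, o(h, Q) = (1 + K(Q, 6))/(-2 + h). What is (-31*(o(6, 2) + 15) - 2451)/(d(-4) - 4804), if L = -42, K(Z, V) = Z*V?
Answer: 60335/96752 ≈ 0.62360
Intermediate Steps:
K(Z, V) = V*Z
o(h, Q) = (1 + 6*Q)/(-2 + h)
d(s) = 42*s/5 (d(s) = -(-42)*s/5 = 42*s/5)
(-31*(o(6, 2) + 15) - 2451)/(d(-4) - 4804) = (-31*((1 + 6*2)/(-2 + 6) + 15) - 2451)/((42/5)*(-4) - 4804) = (-31*((1 + 12)/4 + 15) - 2451)/(-168/5 - 4804) = (-31*((¼)*13 + 15) - 2451)/(-24188/5) = (-31*(13/4 + 15) - 2451)*(-5/24188) = (-31*73/4 - 2451)*(-5/24188) = (-2263/4 - 2451)*(-5/24188) = -12067/4*(-5/24188) = 60335/96752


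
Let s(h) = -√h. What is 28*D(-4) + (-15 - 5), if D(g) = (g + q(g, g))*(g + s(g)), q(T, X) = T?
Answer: 876 + 448*I ≈ 876.0 + 448.0*I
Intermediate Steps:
D(g) = 2*g*(g - √g) (D(g) = (g + g)*(g - √g) = (2*g)*(g - √g) = 2*g*(g - √g))
28*D(-4) + (-15 - 5) = 28*(-(-16)*I + 2*(-4)²) + (-15 - 5) = 28*(-(-16)*I + 2*16) - 20 = 28*(16*I + 32) - 20 = 28*(32 + 16*I) - 20 = (896 + 448*I) - 20 = 876 + 448*I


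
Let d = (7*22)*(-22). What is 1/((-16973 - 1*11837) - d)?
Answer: -1/25422 ≈ -3.9336e-5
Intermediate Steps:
d = -3388 (d = 154*(-22) = -3388)
1/((-16973 - 1*11837) - d) = 1/((-16973 - 1*11837) - 1*(-3388)) = 1/((-16973 - 11837) + 3388) = 1/(-28810 + 3388) = 1/(-25422) = -1/25422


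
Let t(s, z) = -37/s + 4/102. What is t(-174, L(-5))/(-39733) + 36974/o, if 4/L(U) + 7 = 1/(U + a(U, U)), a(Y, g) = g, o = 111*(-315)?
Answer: -206932770541/195687806310 ≈ -1.0575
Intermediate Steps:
o = -34965
L(U) = 4/(-7 + 1/(2*U)) (L(U) = 4/(-7 + 1/(U + U)) = 4/(-7 + 1/(2*U)))
t(s, z) = 2/51 - 37/s (t(s, z) = -37/s + 4*(1/102) = -37/s + 2/51 = 2/51 - 37/s)
t(-174, L(-5))/(-39733) + 36974/o = (2/51 - 37/(-174))/(-39733) + 36974/(-34965) = (2/51 - 37*(-1/174))*(-1/39733) + 36974*(-1/34965) = (2/51 + 37/174)*(-1/39733) - 5282/4995 = (745/2958)*(-1/39733) - 5282/4995 = -745/117530214 - 5282/4995 = -206932770541/195687806310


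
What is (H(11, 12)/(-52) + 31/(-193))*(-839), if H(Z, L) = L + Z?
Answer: 5076789/10036 ≈ 505.86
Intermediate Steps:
(H(11, 12)/(-52) + 31/(-193))*(-839) = ((12 + 11)/(-52) + 31/(-193))*(-839) = (23*(-1/52) + 31*(-1/193))*(-839) = (-23/52 - 31/193)*(-839) = -6051/10036*(-839) = 5076789/10036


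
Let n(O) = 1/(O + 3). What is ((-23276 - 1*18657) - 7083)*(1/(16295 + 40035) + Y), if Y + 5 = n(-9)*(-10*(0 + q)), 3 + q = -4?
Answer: 69026708476/84495 ≈ 8.1693e+5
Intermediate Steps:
q = -7 (q = -3 - 4 = -7)
n(O) = 1/(3 + O)
Y = -50/3 (Y = -5 + (-10*(0 - 7))/(3 - 9) = -5 + (-10*(-7))/(-6) = -5 - 1/6*70 = -5 - 35/3 = -50/3 ≈ -16.667)
((-23276 - 1*18657) - 7083)*(1/(16295 + 40035) + Y) = ((-23276 - 1*18657) - 7083)*(1/(16295 + 40035) - 50/3) = ((-23276 - 18657) - 7083)*(1/56330 - 50/3) = (-41933 - 7083)*(1/56330 - 50/3) = -49016*(-2816497/168990) = 69026708476/84495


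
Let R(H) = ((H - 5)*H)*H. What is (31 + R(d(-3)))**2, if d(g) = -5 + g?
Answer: 641601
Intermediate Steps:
R(H) = H**2*(-5 + H) (R(H) = ((-5 + H)*H)*H = (H*(-5 + H))*H = H**2*(-5 + H))
(31 + R(d(-3)))**2 = (31 + (-5 - 3)**2*(-5 + (-5 - 3)))**2 = (31 + (-8)**2*(-5 - 8))**2 = (31 + 64*(-13))**2 = (31 - 832)**2 = (-801)**2 = 641601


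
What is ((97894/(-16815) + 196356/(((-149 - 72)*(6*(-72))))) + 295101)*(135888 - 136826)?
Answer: -6171750688489183/22296690 ≈ -2.7680e+8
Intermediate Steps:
((97894/(-16815) + 196356/(((-149 - 72)*(6*(-72))))) + 295101)*(135888 - 136826) = ((97894*(-1/16815) + 196356/((-221*(-432)))) + 295101)*(-938) = ((-97894/16815 + 196356/95472) + 295101)*(-938) = ((-97894/16815 + 196356*(1/95472)) + 295101)*(-938) = ((-97894/16815 + 16363/7956) + 295101)*(-938) = (-167900273/44593380 + 295101)*(-938) = (13159383131107/44593380)*(-938) = -6171750688489183/22296690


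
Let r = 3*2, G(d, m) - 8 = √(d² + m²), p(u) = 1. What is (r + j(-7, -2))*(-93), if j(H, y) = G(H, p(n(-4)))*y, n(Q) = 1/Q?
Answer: 930 + 930*√2 ≈ 2245.2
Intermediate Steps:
G(d, m) = 8 + √(d² + m²)
r = 6
j(H, y) = y*(8 + √(1 + H²)) (j(H, y) = (8 + √(H² + 1²))*y = (8 + √(H² + 1))*y = (8 + √(1 + H²))*y = y*(8 + √(1 + H²)))
(r + j(-7, -2))*(-93) = (6 - 2*(8 + √(1 + (-7)²)))*(-93) = (6 - 2*(8 + √(1 + 49)))*(-93) = (6 - 2*(8 + √50))*(-93) = (6 - 2*(8 + 5*√2))*(-93) = (6 + (-16 - 10*√2))*(-93) = (-10 - 10*√2)*(-93) = 930 + 930*√2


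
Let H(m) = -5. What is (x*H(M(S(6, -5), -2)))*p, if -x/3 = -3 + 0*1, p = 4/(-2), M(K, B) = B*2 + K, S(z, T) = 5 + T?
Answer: 90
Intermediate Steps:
M(K, B) = K + 2*B (M(K, B) = 2*B + K = K + 2*B)
p = -2 (p = 4*(-½) = -2)
x = 9 (x = -3*(-3 + 0*1) = -3*(-3 + 0) = -3*(-3) = 9)
(x*H(M(S(6, -5), -2)))*p = (9*(-5))*(-2) = -45*(-2) = 90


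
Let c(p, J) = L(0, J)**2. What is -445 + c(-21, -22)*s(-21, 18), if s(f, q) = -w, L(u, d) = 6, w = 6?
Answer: -661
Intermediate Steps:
c(p, J) = 36 (c(p, J) = 6**2 = 36)
s(f, q) = -6 (s(f, q) = -1*6 = -6)
-445 + c(-21, -22)*s(-21, 18) = -445 + 36*(-6) = -445 - 216 = -661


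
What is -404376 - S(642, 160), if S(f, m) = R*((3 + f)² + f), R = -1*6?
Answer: 2095626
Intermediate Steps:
R = -6
S(f, m) = -6*f - 6*(3 + f)² (S(f, m) = -6*((3 + f)² + f) = -6*(f + (3 + f)²) = -6*f - 6*(3 + f)²)
-404376 - S(642, 160) = -404376 - (-6*642 - 6*(3 + 642)²) = -404376 - (-3852 - 6*645²) = -404376 - (-3852 - 6*416025) = -404376 - (-3852 - 2496150) = -404376 - 1*(-2500002) = -404376 + 2500002 = 2095626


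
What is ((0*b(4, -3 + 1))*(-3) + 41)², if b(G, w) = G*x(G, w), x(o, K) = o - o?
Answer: 1681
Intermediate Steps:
x(o, K) = 0
b(G, w) = 0 (b(G, w) = G*0 = 0)
((0*b(4, -3 + 1))*(-3) + 41)² = ((0*0)*(-3) + 41)² = (0*(-3) + 41)² = (0 + 41)² = 41² = 1681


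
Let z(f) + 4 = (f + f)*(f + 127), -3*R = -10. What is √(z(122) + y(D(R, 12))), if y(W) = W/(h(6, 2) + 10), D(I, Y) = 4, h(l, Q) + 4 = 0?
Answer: √546774/3 ≈ 246.48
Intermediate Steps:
R = 10/3 (R = -⅓*(-10) = 10/3 ≈ 3.3333)
h(l, Q) = -4 (h(l, Q) = -4 + 0 = -4)
y(W) = W/6 (y(W) = W/(-4 + 10) = W/6)
z(f) = -4 + 2*f*(127 + f) (z(f) = -4 + (f + f)*(f + 127) = -4 + (2*f)*(127 + f) = -4 + 2*f*(127 + f))
√(z(122) + y(D(R, 12))) = √((-4 + 2*122² + 254*122) + (⅙)*4) = √((-4 + 2*14884 + 30988) + ⅔) = √((-4 + 29768 + 30988) + ⅔) = √(60752 + ⅔) = √(182258/3) = √546774/3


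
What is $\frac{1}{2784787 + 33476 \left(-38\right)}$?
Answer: $\frac{1}{1512699} \approx 6.6107 \cdot 10^{-7}$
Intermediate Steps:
$\frac{1}{2784787 + 33476 \left(-38\right)} = \frac{1}{2784787 - 1272088} = \frac{1}{1512699}$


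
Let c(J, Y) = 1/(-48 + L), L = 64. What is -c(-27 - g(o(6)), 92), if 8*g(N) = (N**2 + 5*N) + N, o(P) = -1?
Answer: -1/16 ≈ -0.062500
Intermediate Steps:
g(N) = N**2/8 + 3*N/4 (g(N) = ((N**2 + 5*N) + N)/8 = (N**2 + 6*N)/8 = N**2/8 + 3*N/4)
c(J, Y) = 1/16 (c(J, Y) = 1/(-48 + 64) = 1/16)
-c(-27 - g(o(6)), 92) = -1*1/16 = -1/16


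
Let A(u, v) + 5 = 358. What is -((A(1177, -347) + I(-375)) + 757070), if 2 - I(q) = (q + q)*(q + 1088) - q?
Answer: -1291800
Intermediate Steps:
A(u, v) = 353 (A(u, v) = -5 + 358 = 353)
I(q) = 2 + q - 2*q*(1088 + q) (I(q) = 2 - ((q + q)*(q + 1088) - q) = 2 - ((2*q)*(1088 + q) - q) = 2 - (2*q*(1088 + q) - q) = 2 - (-q + 2*q*(1088 + q)) = 2 + (q - 2*q*(1088 + q)) = 2 + q - 2*q*(1088 + q))
-((A(1177, -347) + I(-375)) + 757070) = -((353 + (2 - 2175*(-375) - 2*(-375)²)) + 757070) = -((353 + (2 + 815625 - 2*140625)) + 757070) = -((353 + (2 + 815625 - 281250)) + 757070) = -((353 + 534377) + 757070) = -(534730 + 757070) = -1*1291800 = -1291800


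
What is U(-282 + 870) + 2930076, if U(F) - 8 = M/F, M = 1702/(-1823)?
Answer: 1570413679957/535962 ≈ 2.9301e+6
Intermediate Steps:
M = -1702/1823 (M = 1702*(-1/1823) = -1702/1823 ≈ -0.93363)
U(F) = 8 - 1702/(1823*F)
U(-282 + 870) + 2930076 = (8 - 1702/(1823*(-282 + 870))) + 2930076 = (8 - 1702/1823/588) + 2930076 = (8 - 1702/1823*1/588) + 2930076 = (8 - 851/535962) + 2930076 = 4286845/535962 + 2930076 = 1570413679957/535962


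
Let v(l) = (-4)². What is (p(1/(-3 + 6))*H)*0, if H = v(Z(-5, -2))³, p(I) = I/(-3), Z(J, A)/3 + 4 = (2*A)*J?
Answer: 0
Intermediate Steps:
Z(J, A) = -12 + 6*A*J (Z(J, A) = -12 + 3*((2*A)*J) = -12 + 3*(2*A*J) = -12 + 6*A*J)
v(l) = 16
p(I) = -I/3 (p(I) = I*(-⅓) = -I/3)
H = 4096 (H = 16³ = 4096)
(p(1/(-3 + 6))*H)*0 = (-1/(3*(-3 + 6))*4096)*0 = (-⅓/3*4096)*0 = (-⅓*⅓*4096)*0 = -⅑*4096*0 = -4096/9*0 = 0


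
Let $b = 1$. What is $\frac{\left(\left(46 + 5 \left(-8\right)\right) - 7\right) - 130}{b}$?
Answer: $-131$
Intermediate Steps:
$\frac{\left(\left(46 + 5 \left(-8\right)\right) - 7\right) - 130}{b} = \frac{\left(\left(46 + 5 \left(-8\right)\right) - 7\right) - 130}{1} = \left(\left(\left(46 - 40\right) - 7\right) - 130\right) 1 = \left(\left(6 - 7\right) - 130\right) 1 = \left(-1 - 130\right) 1 = \left(-131\right) 1 = -131$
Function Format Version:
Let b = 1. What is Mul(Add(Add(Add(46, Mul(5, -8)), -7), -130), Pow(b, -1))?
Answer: -131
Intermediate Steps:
Mul(Add(Add(Add(46, Mul(5, -8)), -7), -130), Pow(b, -1)) = Mul(Add(Add(Add(46, Mul(5, -8)), -7), -130), Pow(1, -1)) = Mul(Add(Add(Add(46, -40), -7), -130), 1) = Mul(Add(Add(6, -7), -130), 1) = Mul(Add(-1, -130), 1) = Mul(-131, 1) = -131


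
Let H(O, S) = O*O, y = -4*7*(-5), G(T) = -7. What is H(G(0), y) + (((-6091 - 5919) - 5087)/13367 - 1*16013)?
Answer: -213407885/13367 ≈ -15965.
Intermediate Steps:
y = 140 (y = -28*(-5) = 140)
H(O, S) = O²
H(G(0), y) + (((-6091 - 5919) - 5087)/13367 - 1*16013) = (-7)² + (((-6091 - 5919) - 5087)/13367 - 1*16013) = 49 + ((-12010 - 5087)*(1/13367) - 16013) = 49 + (-17097*1/13367 - 16013) = 49 + (-17097/13367 - 16013) = 49 - 214062868/13367 = -213407885/13367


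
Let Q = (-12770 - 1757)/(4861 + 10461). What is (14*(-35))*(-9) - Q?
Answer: 67584547/15322 ≈ 4410.9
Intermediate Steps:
Q = -14527/15322 ≈ -0.94811
(14*(-35))*(-9) - Q = (14*(-35))*(-9) - 1*(-14527/15322) = -490*(-9) + 14527/15322 = 4410 + 14527/15322 = 67584547/15322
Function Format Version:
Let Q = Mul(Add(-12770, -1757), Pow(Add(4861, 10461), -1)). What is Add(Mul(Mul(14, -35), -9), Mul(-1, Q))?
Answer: Rational(67584547, 15322) ≈ 4410.9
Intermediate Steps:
Q = Rational(-14527, 15322) (Q = Mul(-14527, Pow(15322, -1)) = Mul(-14527, Rational(1, 15322)) = Rational(-14527, 15322) ≈ -0.94811)
Add(Mul(Mul(14, -35), -9), Mul(-1, Q)) = Add(Mul(Mul(14, -35), -9), Mul(-1, Rational(-14527, 15322))) = Add(Mul(-490, -9), Rational(14527, 15322)) = Add(4410, Rational(14527, 15322)) = Rational(67584547, 15322)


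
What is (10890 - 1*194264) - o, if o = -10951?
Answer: -172423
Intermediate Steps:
(10890 - 1*194264) - o = (10890 - 1*194264) - 1*(-10951) = (10890 - 194264) + 10951 = -183374 + 10951 = -172423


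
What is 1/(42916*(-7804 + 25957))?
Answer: 1/779054148 ≈ 1.2836e-9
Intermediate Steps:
1/(42916*(-7804 + 25957)) = (1/42916)/18153 = (1/42916)*(1/18153) = 1/779054148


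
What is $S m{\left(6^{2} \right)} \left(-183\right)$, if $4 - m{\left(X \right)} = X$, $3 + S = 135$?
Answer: $772992$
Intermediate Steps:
$S = 132$ ($S = -3 + 135 = 132$)
$m{\left(X \right)} = 4 - X$
$S m{\left(6^{2} \right)} \left(-183\right) = 132 \left(4 - 6^{2}\right) \left(-183\right) = 132 \left(4 - 36\right) \left(-183\right) = 132 \left(-32\right) \left(-183\right) = \left(-4224\right) \left(-183\right) = 772992$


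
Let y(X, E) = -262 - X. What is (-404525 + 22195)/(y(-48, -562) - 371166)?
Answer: 38233/37138 ≈ 1.0295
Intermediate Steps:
(-404525 + 22195)/(y(-48, -562) - 371166) = (-404525 + 22195)/((-262 - 1*(-48)) - 371166) = -382330/((-262 + 48) - 371166) = -382330/(-214 - 371166) = -382330/(-371380) = -382330*(-1/371380) = 38233/37138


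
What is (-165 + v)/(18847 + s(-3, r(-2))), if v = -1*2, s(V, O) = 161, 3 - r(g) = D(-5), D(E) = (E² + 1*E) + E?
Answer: -167/19008 ≈ -0.0087858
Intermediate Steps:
D(E) = E² + 2*E (D(E) = (E² + E) + E = (E + E²) + E = E² + 2*E)
r(g) = -12 (r(g) = 3 - (-5)*(2 - 5) = 3 - (-5)*(-3) = 3 - 1*15 = 3 - 15 = -12)
v = -2
(-165 + v)/(18847 + s(-3, r(-2))) = (-165 - 2)/(18847 + 161) = -167/19008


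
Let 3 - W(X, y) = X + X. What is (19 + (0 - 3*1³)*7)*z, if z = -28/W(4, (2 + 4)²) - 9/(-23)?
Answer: -1378/115 ≈ -11.983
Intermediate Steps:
W(X, y) = 3 - 2*X (W(X, y) = 3 - (X + X) = 3 - 2*X)
z = 689/115 (z = -28/(3 - 2*4) - 9/(-23) = -28/(3 - 8) - 9*(-1/23) = -28/(-5) + 9/23 = -28*(-⅕) + 9/23 = 28/5 + 9/23 = 689/115 ≈ 5.9913)
(19 + (0 - 3*1³)*7)*z = (19 + (0 - 3*1³)*7)*(689/115) = (19 + (0 - 3*1)*7)*(689/115) = (19 + (0 - 3)*7)*(689/115) = (19 - 3*7)*(689/115) = (19 - 21)*(689/115) = -2*689/115 = -1378/115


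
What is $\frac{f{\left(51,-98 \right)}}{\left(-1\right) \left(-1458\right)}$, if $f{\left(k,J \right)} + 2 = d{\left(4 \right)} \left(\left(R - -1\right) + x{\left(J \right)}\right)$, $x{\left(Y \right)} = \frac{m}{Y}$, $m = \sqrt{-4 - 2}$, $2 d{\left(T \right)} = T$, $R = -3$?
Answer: $- \frac{1}{243} - \frac{i \sqrt{6}}{71442} \approx -0.0041152 - 3.4286 \cdot 10^{-5} i$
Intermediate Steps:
$d{\left(T \right)} = \frac{T}{2}$
$m = i \sqrt{6}$ ($m = \sqrt{-6} = i \sqrt{6} \approx 2.4495 i$)
$x{\left(Y \right)} = \frac{i \sqrt{6}}{Y}$
$f{\left(k,J \right)} = -6 + \frac{2 i \sqrt{6}}{J}$ ($f{\left(k,J \right)} = -2 + \frac{1}{2} \cdot 4 \left(\left(-3 - -1\right) + \frac{i \sqrt{6}}{J}\right) = -2 + 2 \left(\left(-3 + 1\right) + \frac{i \sqrt{6}}{J}\right) = -2 + 2 \left(-2 + \frac{i \sqrt{6}}{J}\right) = -2 - \left(4 - \frac{2 i \sqrt{6}}{J}\right) = -6 + \frac{2 i \sqrt{6}}{J}$)
$\frac{f{\left(51,-98 \right)}}{\left(-1\right) \left(-1458\right)} = \frac{-6 + \frac{2 i \sqrt{6}}{-98}}{\left(-1\right) \left(-1458\right)} = \frac{-6 + 2 i \sqrt{6} \left(- \frac{1}{98}\right)}{1458} = \left(-6 - \frac{i \sqrt{6}}{49}\right) \frac{1}{1458} = - \frac{1}{243} - \frac{i \sqrt{6}}{71442}$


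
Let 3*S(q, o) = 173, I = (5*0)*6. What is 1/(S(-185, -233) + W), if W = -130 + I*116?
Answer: -3/217 ≈ -0.013825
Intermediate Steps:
I = 0 (I = 0*6 = 0)
S(q, o) = 173/3 (S(q, o) = (⅓)*173 = 173/3)
W = -130 (W = -130 + 0*116 = -130 + 0 = -130)
1/(S(-185, -233) + W) = 1/(173/3 - 130) = 1/(-217/3) = -3/217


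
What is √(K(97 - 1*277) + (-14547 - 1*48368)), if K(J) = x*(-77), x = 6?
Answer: I*√63377 ≈ 251.75*I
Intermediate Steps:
K(J) = -462 (K(J) = 6*(-77) = -462)
√(K(97 - 1*277) + (-14547 - 1*48368)) = √(-462 + (-14547 - 1*48368)) = √(-462 + (-14547 - 48368)) = √(-462 - 62915) = √(-63377) = I*√63377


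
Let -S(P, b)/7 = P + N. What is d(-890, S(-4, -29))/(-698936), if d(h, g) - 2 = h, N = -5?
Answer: 111/87367 ≈ 0.0012705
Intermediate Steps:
S(P, b) = 35 - 7*P (S(P, b) = -7*(P - 5) = -7*(-5 + P) = 35 - 7*P)
d(h, g) = 2 + h
d(-890, S(-4, -29))/(-698936) = (2 - 890)/(-698936) = -888*(-1/698936) = 111/87367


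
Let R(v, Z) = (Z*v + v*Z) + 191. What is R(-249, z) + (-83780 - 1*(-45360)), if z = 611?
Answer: -342507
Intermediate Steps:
R(v, Z) = 191 + 2*Z*v (R(v, Z) = (Z*v + Z*v) + 191 = 2*Z*v + 191 = 191 + 2*Z*v)
R(-249, z) + (-83780 - 1*(-45360)) = (191 + 2*611*(-249)) + (-83780 - 1*(-45360)) = (191 - 304278) + (-83780 + 45360) = -304087 - 38420 = -342507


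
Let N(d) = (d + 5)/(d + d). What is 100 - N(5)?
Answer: 99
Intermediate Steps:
N(d) = (5 + d)/(2*d) (N(d) = (5 + d)/((2*d)) = (5 + d)*(1/(2*d)) = (5 + d)/(2*d))
100 - N(5) = 100 - (5 + 5)/(2*5) = 100 - 10/(2*5) = 100 - 1*1 = 100 - 1 = 99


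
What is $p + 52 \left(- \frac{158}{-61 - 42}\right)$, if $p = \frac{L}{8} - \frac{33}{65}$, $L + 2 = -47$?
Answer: $\frac{3917073}{53560} \approx 73.134$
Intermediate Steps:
$L = -49$ ($L = -2 - 47 = -49$)
$p = - \frac{3449}{520}$ ($p = - \frac{49}{8} - \frac{33}{65} = - \frac{3449}{520} \approx -6.6327$)
$p + 52 \left(- \frac{158}{-61 - 42}\right) = - \frac{3449}{520} + 52 \left(- \frac{158}{-61 - 42}\right) = - \frac{3449}{520} + 52 \left(- \frac{158}{-103}\right) = - \frac{3449}{520} + 52 \left(\left(-158\right) \left(- \frac{1}{103}\right)\right) = - \frac{3449}{520} + 52 \cdot \frac{158}{103} = - \frac{3449}{520} + \frac{8216}{103} = \frac{3917073}{53560}$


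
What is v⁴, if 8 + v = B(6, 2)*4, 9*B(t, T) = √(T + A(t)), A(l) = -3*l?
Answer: 18976768/6561 - 2523136*I/729 ≈ 2892.4 - 3461.1*I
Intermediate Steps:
B(t, T) = √(T - 3*t)/9
v = -8 + 16*I/9 (v = -8 + (√(2 - 3*6)/9)*4 = -8 + (√(2 - 18)/9)*4 = -8 + (√(-16)/9)*4 = -8 + ((4*I)/9)*4 = -8 + (4*I/9)*4 = -8 + 16*I/9 ≈ -8.0 + 1.7778*I)
v⁴ = (-8 + 16*I/9)⁴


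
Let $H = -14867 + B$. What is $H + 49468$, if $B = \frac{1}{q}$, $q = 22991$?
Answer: $\frac{795511592}{22991} \approx 34601.0$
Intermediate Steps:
$B = \frac{1}{22991} \approx 4.3495 \cdot 10^{-5}$
$H = - \frac{341807196}{22991}$ ($H = -14867 + \frac{1}{22991} = - \frac{341807196}{22991} \approx -14867.0$)
$H + 49468 = - \frac{341807196}{22991} + 49468 = \frac{795511592}{22991}$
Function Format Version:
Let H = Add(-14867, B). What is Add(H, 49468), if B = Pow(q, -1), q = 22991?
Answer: Rational(795511592, 22991) ≈ 34601.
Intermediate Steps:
B = Rational(1, 22991) (B = Pow(22991, -1) = Rational(1, 22991) ≈ 4.3495e-5)
H = Rational(-341807196, 22991) (H = Add(-14867, Rational(1, 22991)) = Rational(-341807196, 22991) ≈ -14867.)
Add(H, 49468) = Add(Rational(-341807196, 22991), 49468) = Rational(795511592, 22991)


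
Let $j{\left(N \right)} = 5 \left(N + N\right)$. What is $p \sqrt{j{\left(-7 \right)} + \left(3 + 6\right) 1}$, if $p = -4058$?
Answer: $- 4058 i \sqrt{61} \approx - 31694.0 i$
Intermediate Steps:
$j{\left(N \right)} = 10 N$ ($j{\left(N \right)} = 5 \cdot 2 N = 10 N$)
$p \sqrt{j{\left(-7 \right)} + \left(3 + 6\right) 1} = - 4058 \sqrt{10 \left(-7\right) + \left(3 + 6\right) 1} = - 4058 \sqrt{-70 + 9 \cdot 1} = - 4058 \sqrt{-70 + 9} = - 4058 \sqrt{-61} = - 4058 i \sqrt{61}$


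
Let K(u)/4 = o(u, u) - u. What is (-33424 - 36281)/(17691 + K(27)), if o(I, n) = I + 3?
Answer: -7745/1967 ≈ -3.9375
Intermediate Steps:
o(I, n) = 3 + I
K(u) = 12 (K(u) = 4*((3 + u) - u) = 4*3 = 12)
(-33424 - 36281)/(17691 + K(27)) = (-33424 - 36281)/(17691 + 12) = -69705/17703 = -69705*1/17703 = -7745/1967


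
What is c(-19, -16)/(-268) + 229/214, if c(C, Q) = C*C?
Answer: -7941/28676 ≈ -0.27692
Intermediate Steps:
c(C, Q) = C**2
c(-19, -16)/(-268) + 229/214 = (-19)**2/(-268) + 229/214 = 361*(-1/268) + 229*(1/214) = -361/268 + 229/214 = -7941/28676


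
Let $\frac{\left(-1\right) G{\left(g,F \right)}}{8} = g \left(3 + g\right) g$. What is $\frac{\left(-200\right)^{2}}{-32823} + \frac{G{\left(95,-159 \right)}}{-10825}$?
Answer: $\frac{9272376752}{14212359} \approx 652.42$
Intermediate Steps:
$G{\left(g,F \right)} = - 8 g^{2} \left(3 + g\right)$ ($G{\left(g,F \right)} = - 8 g \left(3 + g\right) g = - 8 g g \left(3 + g\right) = - 8 g^{2} \left(3 + g\right)$)
$\frac{\left(-200\right)^{2}}{-32823} + \frac{G{\left(95,-159 \right)}}{-10825} = \frac{\left(-200\right)^{2}}{-32823} + \frac{8 \cdot 95^{2} \left(-3 - 95\right)}{-10825} = 40000 \left(- \frac{1}{32823}\right) + 8 \cdot 9025 \left(-3 - 95\right) \left(- \frac{1}{10825}\right) = - \frac{40000}{32823} + 8 \cdot 9025 \left(-98\right) \left(- \frac{1}{10825}\right) = - \frac{40000}{32823} - - \frac{283024}{433} = - \frac{40000}{32823} + \frac{283024}{433} = \frac{9272376752}{14212359}$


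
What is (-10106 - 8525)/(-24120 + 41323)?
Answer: -18631/17203 ≈ -1.0830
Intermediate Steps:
(-10106 - 8525)/(-24120 + 41323) = -18631/17203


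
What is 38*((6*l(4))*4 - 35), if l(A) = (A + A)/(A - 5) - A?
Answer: -12274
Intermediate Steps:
l(A) = -A + 2*A/(-5 + A) (l(A) = (2*A)/(-5 + A) - A = 2*A/(-5 + A) - A = -A + 2*A/(-5 + A))
38*((6*l(4))*4 - 35) = 38*((6*(4*(7 - 1*4)/(-5 + 4)))*4 - 35) = 38*((6*(4*(7 - 4)/(-1)))*4 - 35) = 38*((6*(4*(-1)*3))*4 - 35) = 38*((6*(-12))*4 - 35) = 38*(-72*4 - 35) = 38*(-288 - 35) = 38*(-323) = -12274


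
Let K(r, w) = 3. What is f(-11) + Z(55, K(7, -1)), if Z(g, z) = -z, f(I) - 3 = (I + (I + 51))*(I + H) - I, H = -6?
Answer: -482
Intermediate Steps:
f(I) = 3 - I + (-6 + I)*(51 + 2*I) (f(I) = 3 + ((I + (I + 51))*(I - 6) - I) = 3 + ((I + (51 + I))*(-6 + I) - I) = 3 + ((51 + 2*I)*(-6 + I) - I) = 3 + ((-6 + I)*(51 + 2*I) - I) = 3 + (-I + (-6 + I)*(51 + 2*I)) = 3 - I + (-6 + I)*(51 + 2*I))
f(-11) + Z(55, K(7, -1)) = (-303 + 2*(-11)² + 38*(-11)) - 1*3 = (-303 + 2*121 - 418) - 3 = (-303 + 242 - 418) - 3 = -479 - 3 = -482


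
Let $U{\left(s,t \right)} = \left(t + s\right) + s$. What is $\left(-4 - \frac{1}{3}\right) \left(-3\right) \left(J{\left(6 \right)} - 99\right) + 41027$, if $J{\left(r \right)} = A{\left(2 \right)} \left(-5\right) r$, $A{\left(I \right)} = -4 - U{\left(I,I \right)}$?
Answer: $43640$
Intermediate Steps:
$U{\left(s,t \right)} = t + 2 s$ ($U{\left(s,t \right)} = \left(s + t\right) + s = t + 2 s$)
$A{\left(I \right)} = -4 - 3 I$ ($A{\left(I \right)} = -4 - \left(I + 2 I\right) = -4 - 3 I$)
$J{\left(r \right)} = 50 r$ ($J{\left(r \right)} = \left(-4 - 6\right) \left(-5\right) r = \left(-10\right) \left(-5\right) r = 50 r$)
$\left(-4 - \frac{1}{3}\right) \left(-3\right) \left(J{\left(6 \right)} - 99\right) + 41027 = \left(-4 - \frac{1}{3}\right) \left(-3\right) \left(50 \cdot 6 - 99\right) + 41027 = \left(-4 - \frac{1}{3}\right) \left(-3\right) \left(300 - 99\right) + 41027 = \left(-4 - \frac{1}{3}\right) \left(-3\right) 201 + 41027 = \left(- \frac{13}{3}\right) \left(-3\right) 201 + 41027 = 13 \cdot 201 + 41027 = 2613 + 41027 = 43640$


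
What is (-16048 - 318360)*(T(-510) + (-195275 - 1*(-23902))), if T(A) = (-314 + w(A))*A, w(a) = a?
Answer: -83223115736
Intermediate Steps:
T(A) = A*(-314 + A) (T(A) = (-314 + A)*A = A*(-314 + A))
(-16048 - 318360)*(T(-510) + (-195275 - 1*(-23902))) = (-16048 - 318360)*(-510*(-314 - 510) + (-195275 - 1*(-23902))) = -334408*(-510*(-824) + (-195275 + 23902)) = -334408*(420240 - 171373) = -334408*248867 = -83223115736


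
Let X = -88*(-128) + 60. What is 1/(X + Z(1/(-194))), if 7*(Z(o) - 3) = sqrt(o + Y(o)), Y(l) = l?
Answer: 53837231/609814315538 - 7*I*sqrt(97)/609814315538 ≈ 8.8285e-5 - 1.1305e-10*I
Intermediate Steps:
Z(o) = 3 + sqrt(2)*sqrt(o)/7 (Z(o) = 3 + sqrt(o + o)/7 = 3 + sqrt(2*o)/7 = 3 + (sqrt(2)*sqrt(o))/7 = 3 + sqrt(2)*sqrt(o)/7)
X = 11324 (X = 11264 + 60 = 11324)
1/(X + Z(1/(-194))) = 1/(11324 + (3 + sqrt(2)*sqrt(1/(-194))/7)) = 1/(11324 + (3 + sqrt(2)*sqrt(-1/194)/7)) = 1/(11324 + (3 + sqrt(2)*(I*sqrt(194)/194)/7)) = 1/(11324 + (3 + I*sqrt(97)/679)) = 1/(11327 + I*sqrt(97)/679)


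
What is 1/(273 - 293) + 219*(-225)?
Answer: -985501/20 ≈ -49275.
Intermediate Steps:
1/(273 - 293) + 219*(-225) = 1/(-20) - 49275 = -1/20 - 49275 = -985501/20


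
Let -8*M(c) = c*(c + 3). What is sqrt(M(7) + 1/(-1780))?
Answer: I*sqrt(1732830)/445 ≈ 2.9581*I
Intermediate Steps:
M(c) = -c*(3 + c)/8 (M(c) = -c*(c + 3)/8 = -c*(3 + c)/8)
sqrt(M(7) + 1/(-1780)) = sqrt(-1/8*7*(3 + 7) + 1/(-1780)) = sqrt(-1/8*7*10 - 1/1780) = sqrt(-35/4 - 1/1780) = sqrt(-3894/445) = I*sqrt(1732830)/445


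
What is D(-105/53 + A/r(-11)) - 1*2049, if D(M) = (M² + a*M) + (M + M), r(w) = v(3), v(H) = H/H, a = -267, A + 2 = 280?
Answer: 2787695/2809 ≈ 992.42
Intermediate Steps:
A = 278 (A = -2 + 280 = 278)
v(H) = 1
r(w) = 1
D(M) = M² - 265*M (D(M) = (M² - 267*M) + (M + M) = (M² - 267*M) + 2*M = M² - 265*M)
D(-105/53 + A/r(-11)) - 1*2049 = (-105/53 + 278/1)*(-265 + (-105/53 + 278/1)) - 1*2049 = (-105*1/53 + 278*1)*(-265 + (-105*1/53 + 278*1)) - 2049 = (-105/53 + 278)*(-265 + (-105/53 + 278)) - 2049 = 14629*(-265 + 14629/53)/53 - 2049 = (14629/53)*(584/53) - 2049 = 8543336/2809 - 2049 = 2787695/2809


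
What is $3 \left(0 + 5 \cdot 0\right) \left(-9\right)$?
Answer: $0$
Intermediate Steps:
$3 \left(0 + 5 \cdot 0\right) \left(-9\right) = 3 \left(0 + 0\right) \left(-9\right) = 3 \cdot 0 \left(-9\right) = 0 \left(-9\right) = 0$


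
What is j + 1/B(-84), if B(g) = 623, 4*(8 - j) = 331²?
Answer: -68236563/2492 ≈ -27382.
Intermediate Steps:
j = -109529/4 (j = 8 - ¼*331² = 8 - ¼*109561 = 8 - 109561/4 = -109529/4 ≈ -27382.)
j + 1/B(-84) = -109529/4 + 1/623 = -68236563/2492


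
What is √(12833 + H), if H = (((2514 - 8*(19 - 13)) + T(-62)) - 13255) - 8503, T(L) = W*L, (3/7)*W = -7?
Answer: I*√49017/3 ≈ 73.799*I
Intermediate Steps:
W = -49/3 (W = (7/3)*(-7) = -49/3 ≈ -16.333)
T(L) = -49*L/3
H = -54838/3 (H = (((2514 - 8*(19 - 13)) - 49/3*(-62)) - 13255) - 8503 = (((2514 - 8*6) + 3038/3) - 13255) - 8503 = (((2514 - 48) + 3038/3) - 13255) - 8503 = ((2466 + 3038/3) - 13255) - 8503 = (10436/3 - 13255) - 8503 = -29329/3 - 8503 = -54838/3 ≈ -18279.)
√(12833 + H) = √(12833 - 54838/3) = √(-16339/3) = I*√49017/3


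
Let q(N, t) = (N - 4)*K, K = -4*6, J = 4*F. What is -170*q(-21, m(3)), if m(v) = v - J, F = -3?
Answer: -102000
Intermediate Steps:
J = -12 (J = 4*(-3) = -12)
K = -24
m(v) = 12 + v (m(v) = v - 1*(-12) = v + 12 = 12 + v)
q(N, t) = 96 - 24*N (q(N, t) = (N - 4)*(-24) = (-4 + N)*(-24) = 96 - 24*N)
-170*q(-21, m(3)) = -170*(96 - 24*(-21)) = -170*(96 + 504) = -170*600 = -102000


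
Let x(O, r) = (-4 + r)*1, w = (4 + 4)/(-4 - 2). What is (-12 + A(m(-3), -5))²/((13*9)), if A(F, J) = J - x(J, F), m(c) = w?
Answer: 1225/1053 ≈ 1.1633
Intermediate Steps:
w = -4/3 (w = 8/(-6) = 8*(-⅙) = -4/3 ≈ -1.3333)
m(c) = -4/3
x(O, r) = -4 + r
A(F, J) = 4 + J - F (A(F, J) = J - (-4 + F) = J + (4 - F) = 4 + J - F)
(-12 + A(m(-3), -5))²/((13*9)) = (-12 + (4 - 5 - 1*(-4/3)))²/((13*9)) = (-12 + (4 - 5 + 4/3))²/117 = (-12 + ⅓)²*(1/117) = (-35/3)²*(1/117) = (1225/9)*(1/117) = 1225/1053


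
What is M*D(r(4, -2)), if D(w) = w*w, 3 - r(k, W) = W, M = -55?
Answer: -1375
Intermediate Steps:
r(k, W) = 3 - W
D(w) = w²
M*D(r(4, -2)) = -55*(3 - 1*(-2))² = -55*(3 + 2)² = -55*5² = -55*25 = -1375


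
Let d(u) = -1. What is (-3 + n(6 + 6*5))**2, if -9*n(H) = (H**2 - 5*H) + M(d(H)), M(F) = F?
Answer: 1304164/81 ≈ 16101.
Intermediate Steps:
n(H) = 1/9 - H**2/9 + 5*H/9 (n(H) = -((H**2 - 5*H) - 1)/9 = -(-1 + H**2 - 5*H)/9 = 1/9 - H**2/9 + 5*H/9)
(-3 + n(6 + 6*5))**2 = (-3 + (1/9 - (6 + 6*5)**2/9 + 5*(6 + 6*5)/9))**2 = (-3 + (1/9 - (6 + 30)**2/9 + 5*(6 + 30)/9))**2 = (-3 + (1/9 - 1/9*36**2 + (5/9)*36))**2 = (-3 + (1/9 - 1/9*1296 + 20))**2 = (-3 + (1/9 - 144 + 20))**2 = (-3 - 1115/9)**2 = (-1142/9)**2 = 1304164/81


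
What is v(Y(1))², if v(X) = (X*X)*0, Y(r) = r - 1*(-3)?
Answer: 0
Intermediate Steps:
Y(r) = 3 + r (Y(r) = r + 3 = 3 + r)
v(X) = 0 (v(X) = X²*0 = 0)
v(Y(1))² = 0² = 0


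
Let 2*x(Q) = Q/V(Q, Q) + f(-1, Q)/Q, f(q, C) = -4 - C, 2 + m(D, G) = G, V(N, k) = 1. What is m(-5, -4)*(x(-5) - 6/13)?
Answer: 1194/65 ≈ 18.369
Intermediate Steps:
m(D, G) = -2 + G
x(Q) = Q/2 + (-4 - Q)/(2*Q) (x(Q) = (Q/1 + (-4 - Q)/Q)/2 = (Q*1 + (-4 - Q)/Q)/2 = (Q + (-4 - Q)/Q)/2 = Q/2 + (-4 - Q)/(2*Q))
m(-5, -4)*(x(-5) - 6/13) = (-2 - 4)*((1/2)*(-4 + (-5)**2 - 1*(-5))/(-5) - 6/13) = -6*((1/2)*(-1/5)*(-4 + 25 + 5) - 6*1/13) = -6*((1/2)*(-1/5)*26 - 6/13) = -6*(-13/5 - 6/13) = -6*(-199/65) = 1194/65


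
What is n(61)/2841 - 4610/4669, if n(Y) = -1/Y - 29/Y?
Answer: -266352560/269714123 ≈ -0.98754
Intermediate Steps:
n(Y) = -30/Y
n(61)/2841 - 4610/4669 = -30/61/2841 - 4610/4669 = -30*1/61*(1/2841) - 4610*1/4669 = -30/61*1/2841 - 4610/4669 = -10/57767 - 4610/4669 = -266352560/269714123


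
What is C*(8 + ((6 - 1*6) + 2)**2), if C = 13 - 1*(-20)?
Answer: 396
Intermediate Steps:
C = 33 (C = 13 + 20 = 33)
C*(8 + ((6 - 1*6) + 2)**2) = 33*(8 + ((6 - 1*6) + 2)**2) = 33*(8 + ((6 - 6) + 2)**2) = 33*(8 + (0 + 2)**2) = 33*(8 + 2**2) = 33*(8 + 4) = 33*12 = 396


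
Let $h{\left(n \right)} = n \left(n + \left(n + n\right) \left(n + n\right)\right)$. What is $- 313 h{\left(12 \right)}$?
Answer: $-2208528$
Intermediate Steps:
$h{\left(n \right)} = n \left(n + 4 n^{2}\right)$ ($h{\left(n \right)} = n \left(n + 2 n 2 n\right) = n \left(n + 4 n^{2}\right)$)
$- 313 h{\left(12 \right)} = - 313 \cdot 12^{2} \left(1 + 4 \cdot 12\right) = - 313 \cdot 144 \left(1 + 48\right) = - 313 \cdot 144 \cdot 49 = \left(-313\right) 7056 = -2208528$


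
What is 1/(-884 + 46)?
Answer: -1/838 ≈ -0.0011933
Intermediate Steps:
1/(-884 + 46) = 1/(-838) = -1/838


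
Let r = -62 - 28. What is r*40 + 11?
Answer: -3589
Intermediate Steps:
r = -90
r*40 + 11 = -90*40 + 11 = -3600 + 11 = -3589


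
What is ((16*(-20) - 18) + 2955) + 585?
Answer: 3202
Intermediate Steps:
((16*(-20) - 18) + 2955) + 585 = ((-320 - 18) + 2955) + 585 = (-338 + 2955) + 585 = 2617 + 585 = 3202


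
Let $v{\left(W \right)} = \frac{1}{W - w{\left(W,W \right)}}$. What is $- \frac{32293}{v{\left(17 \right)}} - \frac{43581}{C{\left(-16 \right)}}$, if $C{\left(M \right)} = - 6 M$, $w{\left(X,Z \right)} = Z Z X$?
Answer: $\frac{5059394369}{32} \approx 1.5811 \cdot 10^{8}$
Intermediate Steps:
$w{\left(X,Z \right)} = X Z^{2}$ ($w{\left(X,Z \right)} = Z^{2} X = X Z^{2}$)
$v{\left(W \right)} = \frac{1}{W - W^{3}}$ ($v{\left(W \right)} = \frac{1}{W - W W^{2}} = \frac{1}{W - W^{3}}$)
$- \frac{32293}{v{\left(17 \right)}} - \frac{43581}{C{\left(-16 \right)}} = - \frac{32293}{\left(-1\right) \frac{1}{17^{3} - 17}} - \frac{43581}{\left(-6\right) \left(-16\right)} = - \frac{32293}{\left(-1\right) \frac{1}{4913 - 17}} - \frac{43581}{96} = - \frac{32293}{\left(-1\right) \frac{1}{4896}} - \frac{14527}{32} = - \frac{32293}{- \frac{1}{4896}} - \frac{14527}{32} = \left(-32293\right) \left(-4896\right) - \frac{14527}{32} = 158106528 - \frac{14527}{32} = \frac{5059394369}{32}$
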